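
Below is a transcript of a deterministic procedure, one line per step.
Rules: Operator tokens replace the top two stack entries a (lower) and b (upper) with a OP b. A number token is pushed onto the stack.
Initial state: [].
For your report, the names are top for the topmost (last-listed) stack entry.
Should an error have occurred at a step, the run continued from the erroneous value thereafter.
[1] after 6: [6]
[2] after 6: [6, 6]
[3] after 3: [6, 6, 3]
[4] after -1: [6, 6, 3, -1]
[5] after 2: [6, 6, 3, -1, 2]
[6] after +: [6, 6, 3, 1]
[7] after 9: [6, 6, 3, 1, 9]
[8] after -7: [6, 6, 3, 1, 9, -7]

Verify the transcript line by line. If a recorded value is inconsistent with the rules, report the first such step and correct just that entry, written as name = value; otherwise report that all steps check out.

no error

1. push 6: top = 6 (checks out)
2. push 6: top = 6 (no discrepancy)
3. push 3: top = 3 (no discrepancy)
4. push -1: top = -1 (same as recorded)
5. push 2: top = 2 (no discrepancy)
6. -1 + 2 = 1 (agrees with the transcript)
7. push 9: top = 9 (matches)
8. push -7: top = -7 (exactly as logged)
No step deviates from the rules.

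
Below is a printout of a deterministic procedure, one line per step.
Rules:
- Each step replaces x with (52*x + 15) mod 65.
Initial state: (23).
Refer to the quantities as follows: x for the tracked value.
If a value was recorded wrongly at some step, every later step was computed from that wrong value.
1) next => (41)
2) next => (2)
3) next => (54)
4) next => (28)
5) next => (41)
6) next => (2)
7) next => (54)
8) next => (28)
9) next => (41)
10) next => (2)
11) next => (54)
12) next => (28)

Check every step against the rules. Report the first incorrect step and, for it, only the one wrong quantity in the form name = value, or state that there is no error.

no error

step 1: x = (52*23 + 15) mod 65 = 41 -> consistent with the printout
step 2: x = (52*41 + 15) mod 65 = 2 -> matches
step 3: x = (52*2 + 15) mod 65 = 54 -> consistent with the printout
step 4: x = (52*54 + 15) mod 65 = 28 -> no discrepancy
step 5: x = (52*28 + 15) mod 65 = 41 -> matches
step 6: x = (52*41 + 15) mod 65 = 2 -> in agreement
step 7: x = (52*2 + 15) mod 65 = 54 -> agrees with the printout
step 8: x = (52*54 + 15) mod 65 = 28 -> verified
step 9: x = (52*28 + 15) mod 65 = 41 -> no discrepancy
step 10: x = (52*41 + 15) mod 65 = 2 -> verified
step 11: x = (52*2 + 15) mod 65 = 54 -> confirmed correct
step 12: x = (52*54 + 15) mod 65 = 28 -> in agreement
All entries verified; no error found.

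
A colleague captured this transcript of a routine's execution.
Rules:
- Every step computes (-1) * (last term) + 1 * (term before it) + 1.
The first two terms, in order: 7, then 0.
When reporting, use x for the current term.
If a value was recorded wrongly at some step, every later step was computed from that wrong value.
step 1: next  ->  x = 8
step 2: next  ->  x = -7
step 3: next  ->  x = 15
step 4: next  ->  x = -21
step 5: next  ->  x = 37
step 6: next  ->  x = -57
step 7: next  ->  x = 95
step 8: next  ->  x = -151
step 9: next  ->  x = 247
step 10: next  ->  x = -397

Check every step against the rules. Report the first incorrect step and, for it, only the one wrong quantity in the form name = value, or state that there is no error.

step 3, x = 16

1. x = -1*(0) + (1)*(7) + (1) = 8 (verified)
2. x = -1*(8) + (1)*(0) + (1) = -7 (checks out)
3. x = -1*(-7) + (1)*(8) + (1) = 16 (a discrepancy with the transcript)
Conclusion: step 3 carries the first error; the entry should be x = 16.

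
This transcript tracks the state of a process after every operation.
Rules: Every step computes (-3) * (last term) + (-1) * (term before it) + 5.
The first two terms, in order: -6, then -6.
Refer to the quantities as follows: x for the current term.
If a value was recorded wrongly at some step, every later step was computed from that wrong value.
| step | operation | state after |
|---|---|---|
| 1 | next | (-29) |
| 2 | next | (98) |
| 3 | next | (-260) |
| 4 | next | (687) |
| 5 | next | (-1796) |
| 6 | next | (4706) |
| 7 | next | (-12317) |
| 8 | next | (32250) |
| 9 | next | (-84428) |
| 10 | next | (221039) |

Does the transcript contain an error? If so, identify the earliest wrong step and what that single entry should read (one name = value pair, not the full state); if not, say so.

step 1, x = 29

Recomputing the run from the initial state:
step 1: x = 29
step 2: x = -76
step 3: x = 204
step 4: x = -531
step 5: x = 1394
step 6: x = -3646
step 7: x = 9549
step 8: x = -24996
step 9: x = 65444
step 10: x = -171331
The first disagreement with the transcript is at step 1, where the value should be x = 29.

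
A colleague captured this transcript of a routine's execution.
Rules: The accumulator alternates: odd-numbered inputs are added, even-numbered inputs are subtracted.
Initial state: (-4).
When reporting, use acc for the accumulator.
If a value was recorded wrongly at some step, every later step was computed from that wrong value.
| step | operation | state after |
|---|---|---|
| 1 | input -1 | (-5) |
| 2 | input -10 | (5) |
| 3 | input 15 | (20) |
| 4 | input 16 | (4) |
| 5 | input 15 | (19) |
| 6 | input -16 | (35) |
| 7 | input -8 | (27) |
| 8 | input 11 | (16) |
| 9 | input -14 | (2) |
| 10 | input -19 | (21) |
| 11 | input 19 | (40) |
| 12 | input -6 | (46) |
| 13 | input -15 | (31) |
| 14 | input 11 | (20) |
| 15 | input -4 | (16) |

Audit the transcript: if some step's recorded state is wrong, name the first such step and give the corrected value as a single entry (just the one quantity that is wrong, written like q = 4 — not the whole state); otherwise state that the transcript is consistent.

step 1: acc = -4 + -1 = -5 -> no discrepancy
step 2: acc = -5 - -10 = 5 -> consistent with the transcript
step 3: acc = 5 + 15 = 20 -> consistent with the transcript
step 4: acc = 20 - 16 = 4 -> confirmed correct
step 5: acc = 4 + 15 = 19 -> matches
step 6: acc = 19 - -16 = 35 -> same as recorded
step 7: acc = 35 + -8 = 27 -> matches
step 8: acc = 27 - 11 = 16 -> same as recorded
step 9: acc = 16 + -14 = 2 -> verified
step 10: acc = 2 - -19 = 21 -> confirmed correct
step 11: acc = 21 + 19 = 40 -> consistent with the transcript
step 12: acc = 40 - -6 = 46 -> consistent with the transcript
step 13: acc = 46 + -15 = 31 -> confirmed correct
step 14: acc = 31 - 11 = 20 -> matches
step 15: acc = 20 + -4 = 16 -> verified
The whole run recomputes cleanly — no discrepancies.

no error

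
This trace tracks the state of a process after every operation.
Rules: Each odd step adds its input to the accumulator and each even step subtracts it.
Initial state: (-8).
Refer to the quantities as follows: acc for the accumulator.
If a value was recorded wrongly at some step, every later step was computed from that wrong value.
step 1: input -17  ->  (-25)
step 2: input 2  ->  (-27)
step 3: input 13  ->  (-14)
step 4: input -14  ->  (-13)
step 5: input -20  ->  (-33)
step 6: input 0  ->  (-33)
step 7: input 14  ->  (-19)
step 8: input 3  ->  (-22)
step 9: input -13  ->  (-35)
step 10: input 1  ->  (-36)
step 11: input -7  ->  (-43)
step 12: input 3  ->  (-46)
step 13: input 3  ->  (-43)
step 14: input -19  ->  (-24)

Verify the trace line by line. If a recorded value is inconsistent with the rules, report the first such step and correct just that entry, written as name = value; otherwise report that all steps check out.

Recomputing the run from the initial state:
step 1: acc = -25
step 2: acc = -27
step 3: acc = -14
step 4: acc = 0
step 5: acc = -20
step 6: acc = -20
step 7: acc = -6
step 8: acc = -9
step 9: acc = -22
step 10: acc = -23
step 11: acc = -30
step 12: acc = -33
step 13: acc = -30
step 14: acc = -11
The first disagreement with the trace is at step 4, where the value should be acc = 0.

step 4, acc = 0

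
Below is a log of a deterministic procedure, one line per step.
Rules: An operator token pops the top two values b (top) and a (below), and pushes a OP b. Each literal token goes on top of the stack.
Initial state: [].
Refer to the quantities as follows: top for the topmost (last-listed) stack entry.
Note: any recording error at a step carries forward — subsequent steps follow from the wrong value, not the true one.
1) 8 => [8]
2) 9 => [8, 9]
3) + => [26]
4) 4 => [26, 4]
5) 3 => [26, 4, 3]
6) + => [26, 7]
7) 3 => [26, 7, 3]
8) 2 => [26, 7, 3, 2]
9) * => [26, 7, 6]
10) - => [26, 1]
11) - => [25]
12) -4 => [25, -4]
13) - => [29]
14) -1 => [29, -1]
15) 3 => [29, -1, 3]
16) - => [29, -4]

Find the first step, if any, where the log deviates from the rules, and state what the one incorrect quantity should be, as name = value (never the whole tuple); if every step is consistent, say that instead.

Step 1: push 8: top = 8 — agrees with the log.
Step 2: push 9: top = 9 — agrees with the log.
Step 3: 8 + 9 = 17 — the log disagrees here.
Conclusion: step 3 carries the first error; the entry should be top = 17.

step 3, top = 17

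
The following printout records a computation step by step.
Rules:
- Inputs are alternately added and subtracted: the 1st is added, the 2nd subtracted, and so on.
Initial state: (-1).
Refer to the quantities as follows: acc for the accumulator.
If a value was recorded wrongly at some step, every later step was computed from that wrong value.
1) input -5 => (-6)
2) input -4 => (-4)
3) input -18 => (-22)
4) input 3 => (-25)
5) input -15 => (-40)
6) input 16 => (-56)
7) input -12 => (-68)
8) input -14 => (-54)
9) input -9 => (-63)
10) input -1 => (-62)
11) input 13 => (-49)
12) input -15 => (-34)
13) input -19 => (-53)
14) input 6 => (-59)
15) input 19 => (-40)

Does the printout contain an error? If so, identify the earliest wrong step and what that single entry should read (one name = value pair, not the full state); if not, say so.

Recomputing the run from the initial state:
step 1: acc = -6
step 2: acc = -2
step 3: acc = -20
step 4: acc = -23
step 5: acc = -38
step 6: acc = -54
step 7: acc = -66
step 8: acc = -52
step 9: acc = -61
step 10: acc = -60
step 11: acc = -47
step 12: acc = -32
step 13: acc = -51
step 14: acc = -57
step 15: acc = -38
The first disagreement with the printout is at step 2, where the value should be acc = -2.

step 2, acc = -2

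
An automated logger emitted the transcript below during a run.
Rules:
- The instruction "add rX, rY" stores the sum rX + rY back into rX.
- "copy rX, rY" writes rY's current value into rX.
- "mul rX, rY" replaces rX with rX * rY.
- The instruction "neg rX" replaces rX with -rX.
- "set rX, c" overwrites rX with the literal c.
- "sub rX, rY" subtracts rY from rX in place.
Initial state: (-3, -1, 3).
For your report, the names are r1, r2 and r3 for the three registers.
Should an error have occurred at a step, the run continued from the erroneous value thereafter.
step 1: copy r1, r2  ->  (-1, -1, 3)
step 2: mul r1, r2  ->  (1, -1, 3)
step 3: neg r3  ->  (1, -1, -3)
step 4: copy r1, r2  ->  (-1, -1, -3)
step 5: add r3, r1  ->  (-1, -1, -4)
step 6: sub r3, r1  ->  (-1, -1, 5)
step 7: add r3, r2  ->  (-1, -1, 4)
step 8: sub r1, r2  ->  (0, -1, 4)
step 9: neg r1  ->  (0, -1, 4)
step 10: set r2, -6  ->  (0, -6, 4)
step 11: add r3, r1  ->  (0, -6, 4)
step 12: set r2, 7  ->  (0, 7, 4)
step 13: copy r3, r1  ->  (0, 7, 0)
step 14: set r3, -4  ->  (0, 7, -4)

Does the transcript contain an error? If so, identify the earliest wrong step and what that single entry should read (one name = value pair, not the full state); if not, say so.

Step 1: r1 = -1 — in agreement.
Step 2: r1 = -1 * -1 = 1 — agrees with the transcript.
Step 3: r3 = -(3) = -3 — matches.
Step 4: r1 = -1 — checks out.
Step 5: r3 = -3 + -1 = -4 — matches.
Step 6: r3 = -4 - -1 = -3 — this is not what the transcript shows.
The earliest wrong entry is at step 6: it should read r3 = -3.

step 6, r3 = -3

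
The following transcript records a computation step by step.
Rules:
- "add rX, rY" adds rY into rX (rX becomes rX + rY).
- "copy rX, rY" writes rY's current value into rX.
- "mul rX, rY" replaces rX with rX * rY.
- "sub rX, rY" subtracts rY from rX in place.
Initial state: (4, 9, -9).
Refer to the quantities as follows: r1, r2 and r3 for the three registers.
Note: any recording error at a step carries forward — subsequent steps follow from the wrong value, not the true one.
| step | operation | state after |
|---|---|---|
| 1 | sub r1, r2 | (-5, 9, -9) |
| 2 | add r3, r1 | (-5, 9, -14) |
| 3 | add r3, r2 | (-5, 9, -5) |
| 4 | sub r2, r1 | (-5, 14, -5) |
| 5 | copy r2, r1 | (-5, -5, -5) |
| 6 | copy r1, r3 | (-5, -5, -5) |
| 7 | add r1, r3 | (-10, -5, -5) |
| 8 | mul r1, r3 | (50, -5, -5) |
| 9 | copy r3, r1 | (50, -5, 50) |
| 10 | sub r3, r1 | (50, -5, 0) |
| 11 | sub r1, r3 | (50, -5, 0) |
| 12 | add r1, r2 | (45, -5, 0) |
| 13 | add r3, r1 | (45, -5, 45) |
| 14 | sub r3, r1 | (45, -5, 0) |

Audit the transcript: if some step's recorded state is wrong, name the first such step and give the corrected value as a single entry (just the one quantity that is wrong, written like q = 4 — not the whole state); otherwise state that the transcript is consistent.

no error

Recomputing the run from the initial state:
step 1: r1 = -5, r2 = 9, r3 = -9
step 2: r1 = -5, r2 = 9, r3 = -14
step 3: r1 = -5, r2 = 9, r3 = -5
step 4: r1 = -5, r2 = 14, r3 = -5
step 5: r1 = -5, r2 = -5, r3 = -5
step 6: r1 = -5, r2 = -5, r3 = -5
step 7: r1 = -10, r2 = -5, r3 = -5
step 8: r1 = 50, r2 = -5, r3 = -5
step 9: r1 = 50, r2 = -5, r3 = 50
step 10: r1 = 50, r2 = -5, r3 = 0
step 11: r1 = 50, r2 = -5, r3 = 0
step 12: r1 = 45, r2 = -5, r3 = 0
step 13: r1 = 45, r2 = -5, r3 = 45
step 14: r1 = 45, r2 = -5, r3 = 0
This matches the transcript at every step.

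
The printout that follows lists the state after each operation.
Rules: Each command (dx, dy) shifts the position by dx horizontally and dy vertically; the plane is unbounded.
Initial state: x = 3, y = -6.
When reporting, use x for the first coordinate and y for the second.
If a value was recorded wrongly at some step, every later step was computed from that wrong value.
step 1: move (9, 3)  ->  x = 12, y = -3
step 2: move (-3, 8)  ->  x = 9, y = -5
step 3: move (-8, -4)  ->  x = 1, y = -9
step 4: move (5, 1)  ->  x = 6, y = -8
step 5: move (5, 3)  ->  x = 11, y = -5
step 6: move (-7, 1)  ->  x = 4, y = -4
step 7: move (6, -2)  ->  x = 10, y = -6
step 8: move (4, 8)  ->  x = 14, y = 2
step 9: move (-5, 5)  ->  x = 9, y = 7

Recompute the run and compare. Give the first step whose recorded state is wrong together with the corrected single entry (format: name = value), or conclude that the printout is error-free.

step 2, y = 5

Recomputing the run from the initial state:
step 1: x = 12, y = -3
step 2: x = 9, y = 5
step 3: x = 1, y = 1
step 4: x = 6, y = 2
step 5: x = 11, y = 5
step 6: x = 4, y = 6
step 7: x = 10, y = 4
step 8: x = 14, y = 12
step 9: x = 9, y = 17
The first disagreement with the printout is at step 2, where the value should be y = 5.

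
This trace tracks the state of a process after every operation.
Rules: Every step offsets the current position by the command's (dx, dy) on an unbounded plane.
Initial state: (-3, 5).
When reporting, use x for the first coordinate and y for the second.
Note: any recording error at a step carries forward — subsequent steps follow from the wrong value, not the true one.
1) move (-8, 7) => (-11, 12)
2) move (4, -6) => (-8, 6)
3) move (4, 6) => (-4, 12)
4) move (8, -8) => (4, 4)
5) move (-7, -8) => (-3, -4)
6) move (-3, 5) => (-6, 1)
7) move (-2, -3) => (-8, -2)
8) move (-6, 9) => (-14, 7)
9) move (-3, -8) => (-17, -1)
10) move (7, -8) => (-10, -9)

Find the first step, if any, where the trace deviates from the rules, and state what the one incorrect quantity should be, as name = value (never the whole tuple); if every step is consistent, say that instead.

Step 1: x = -3 + (-8) = -11, y = 5 + (7) = 12 — consistent with the trace.
Step 2: x = -11 + (4) = -7, y = 12 + (-6) = 6 — the recorded entry deviates here.
First incorrect step: 2; the correct value is x = -7.

step 2, x = -7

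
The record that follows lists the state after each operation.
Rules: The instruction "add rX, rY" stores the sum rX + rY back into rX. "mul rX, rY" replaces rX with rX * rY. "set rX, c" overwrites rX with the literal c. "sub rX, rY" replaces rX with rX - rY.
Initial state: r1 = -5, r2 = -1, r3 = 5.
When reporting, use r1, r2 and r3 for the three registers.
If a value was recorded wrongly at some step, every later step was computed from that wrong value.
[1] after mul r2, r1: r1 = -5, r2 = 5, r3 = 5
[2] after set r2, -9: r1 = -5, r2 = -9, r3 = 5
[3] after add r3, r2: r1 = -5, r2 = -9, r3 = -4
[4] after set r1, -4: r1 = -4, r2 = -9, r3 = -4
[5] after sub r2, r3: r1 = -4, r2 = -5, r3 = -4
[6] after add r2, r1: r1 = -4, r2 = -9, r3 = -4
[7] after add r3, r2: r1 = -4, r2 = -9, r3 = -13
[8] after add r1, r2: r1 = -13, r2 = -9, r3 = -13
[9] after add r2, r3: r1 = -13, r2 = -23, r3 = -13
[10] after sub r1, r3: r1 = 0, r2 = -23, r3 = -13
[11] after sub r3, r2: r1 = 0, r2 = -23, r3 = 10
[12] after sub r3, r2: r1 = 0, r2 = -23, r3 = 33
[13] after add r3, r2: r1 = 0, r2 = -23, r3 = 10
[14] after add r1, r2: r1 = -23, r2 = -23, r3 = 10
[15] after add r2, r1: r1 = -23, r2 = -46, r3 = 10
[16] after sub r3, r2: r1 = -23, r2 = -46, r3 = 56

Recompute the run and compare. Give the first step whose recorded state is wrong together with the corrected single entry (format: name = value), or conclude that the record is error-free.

step 9, r2 = -22

Recomputing the run from the initial state:
step 1: r1 = -5, r2 = 5, r3 = 5
step 2: r1 = -5, r2 = -9, r3 = 5
step 3: r1 = -5, r2 = -9, r3 = -4
step 4: r1 = -4, r2 = -9, r3 = -4
step 5: r1 = -4, r2 = -5, r3 = -4
step 6: r1 = -4, r2 = -9, r3 = -4
step 7: r1 = -4, r2 = -9, r3 = -13
step 8: r1 = -13, r2 = -9, r3 = -13
step 9: r1 = -13, r2 = -22, r3 = -13
step 10: r1 = 0, r2 = -22, r3 = -13
step 11: r1 = 0, r2 = -22, r3 = 9
step 12: r1 = 0, r2 = -22, r3 = 31
step 13: r1 = 0, r2 = -22, r3 = 9
step 14: r1 = -22, r2 = -22, r3 = 9
step 15: r1 = -22, r2 = -44, r3 = 9
step 16: r1 = -22, r2 = -44, r3 = 53
The first disagreement with the record is at step 9, where the value should be r2 = -22.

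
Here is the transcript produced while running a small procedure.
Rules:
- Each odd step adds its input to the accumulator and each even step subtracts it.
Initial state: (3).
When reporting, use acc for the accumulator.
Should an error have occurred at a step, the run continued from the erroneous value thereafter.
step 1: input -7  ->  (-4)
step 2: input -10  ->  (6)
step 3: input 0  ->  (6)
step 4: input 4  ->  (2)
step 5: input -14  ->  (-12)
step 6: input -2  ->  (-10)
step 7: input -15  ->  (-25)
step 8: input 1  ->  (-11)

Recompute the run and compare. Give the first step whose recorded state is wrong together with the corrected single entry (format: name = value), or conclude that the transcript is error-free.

step 1: acc = 3 + -7 = -4 -> exactly as logged
step 2: acc = -4 - -10 = 6 -> confirmed correct
step 3: acc = 6 + 0 = 6 -> consistent with the transcript
step 4: acc = 6 - 4 = 2 -> checks out
step 5: acc = 2 + -14 = -12 -> in agreement
step 6: acc = -12 - -2 = -10 -> same as recorded
step 7: acc = -10 + -15 = -25 -> consistent with the transcript
step 8: acc = -25 - 1 = -26 -> first mismatch against the transcript
So the first discrepancy is step 8, where the right value is acc = -26.

step 8, acc = -26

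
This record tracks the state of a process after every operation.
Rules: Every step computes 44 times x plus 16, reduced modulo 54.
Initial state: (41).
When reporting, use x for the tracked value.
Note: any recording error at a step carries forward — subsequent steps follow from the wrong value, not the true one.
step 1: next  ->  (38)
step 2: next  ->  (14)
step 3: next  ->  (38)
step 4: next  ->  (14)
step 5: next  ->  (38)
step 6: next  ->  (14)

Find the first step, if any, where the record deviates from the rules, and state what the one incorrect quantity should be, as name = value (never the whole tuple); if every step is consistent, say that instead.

Recomputing the run from the initial state:
step 1: x = 38
step 2: x = 14
step 3: x = 38
step 4: x = 14
step 5: x = 38
step 6: x = 14
This matches the record at every step.

no error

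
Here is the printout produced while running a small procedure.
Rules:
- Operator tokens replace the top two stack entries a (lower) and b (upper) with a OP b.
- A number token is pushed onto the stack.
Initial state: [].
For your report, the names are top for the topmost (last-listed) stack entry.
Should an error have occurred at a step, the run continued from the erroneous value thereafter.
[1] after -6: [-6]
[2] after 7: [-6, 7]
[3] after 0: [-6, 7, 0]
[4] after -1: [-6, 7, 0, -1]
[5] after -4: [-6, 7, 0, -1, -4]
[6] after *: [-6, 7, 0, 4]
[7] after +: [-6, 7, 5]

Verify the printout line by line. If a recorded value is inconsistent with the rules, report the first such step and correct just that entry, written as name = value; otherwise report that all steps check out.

Recomputing the run from the initial state:
step 1: [-6]
step 2: [-6, 7]
step 3: [-6, 7, 0]
step 4: [-6, 7, 0, -1]
step 5: [-6, 7, 0, -1, -4]
step 6: [-6, 7, 0, 4]
step 7: [-6, 7, 4]
The first disagreement with the printout is at step 7, where the value should be top = 4.

step 7, top = 4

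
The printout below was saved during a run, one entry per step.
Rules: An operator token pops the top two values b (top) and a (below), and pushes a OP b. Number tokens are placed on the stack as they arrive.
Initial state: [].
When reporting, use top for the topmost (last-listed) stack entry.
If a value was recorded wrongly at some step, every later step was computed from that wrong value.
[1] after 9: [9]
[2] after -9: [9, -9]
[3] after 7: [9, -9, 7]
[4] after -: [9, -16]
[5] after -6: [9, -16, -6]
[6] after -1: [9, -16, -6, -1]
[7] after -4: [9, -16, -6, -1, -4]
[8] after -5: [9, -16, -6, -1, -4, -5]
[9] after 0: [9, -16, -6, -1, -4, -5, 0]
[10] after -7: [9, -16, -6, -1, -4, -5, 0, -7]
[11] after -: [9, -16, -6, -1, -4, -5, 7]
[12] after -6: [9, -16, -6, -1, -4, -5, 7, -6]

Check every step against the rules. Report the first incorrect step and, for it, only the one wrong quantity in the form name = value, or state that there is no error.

Recomputing the run from the initial state:
step 1: [9]
step 2: [9, -9]
step 3: [9, -9, 7]
step 4: [9, -16]
step 5: [9, -16, -6]
step 6: [9, -16, -6, -1]
step 7: [9, -16, -6, -1, -4]
step 8: [9, -16, -6, -1, -4, -5]
step 9: [9, -16, -6, -1, -4, -5, 0]
step 10: [9, -16, -6, -1, -4, -5, 0, -7]
step 11: [9, -16, -6, -1, -4, -5, 7]
step 12: [9, -16, -6, -1, -4, -5, 7, -6]
This matches the printout at every step.

no error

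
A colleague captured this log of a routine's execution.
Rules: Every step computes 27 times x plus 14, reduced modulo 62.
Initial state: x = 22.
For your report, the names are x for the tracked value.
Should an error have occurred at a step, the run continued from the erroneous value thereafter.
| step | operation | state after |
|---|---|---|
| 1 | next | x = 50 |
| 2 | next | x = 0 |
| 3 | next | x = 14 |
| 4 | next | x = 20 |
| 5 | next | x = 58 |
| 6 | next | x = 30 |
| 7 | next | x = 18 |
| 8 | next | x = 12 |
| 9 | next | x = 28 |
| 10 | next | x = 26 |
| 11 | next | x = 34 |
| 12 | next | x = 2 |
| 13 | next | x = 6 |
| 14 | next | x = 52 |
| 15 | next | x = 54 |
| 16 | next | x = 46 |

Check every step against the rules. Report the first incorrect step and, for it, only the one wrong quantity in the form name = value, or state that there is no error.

step 8, x = 4

Recomputing the run from the initial state:
step 1: x = 50
step 2: x = 0
step 3: x = 14
step 4: x = 20
step 5: x = 58
step 6: x = 30
step 7: x = 18
step 8: x = 4
step 9: x = 60
step 10: x = 22
step 11: x = 50
step 12: x = 0
step 13: x = 14
step 14: x = 20
step 15: x = 58
step 16: x = 30
The first disagreement with the log is at step 8, where the value should be x = 4.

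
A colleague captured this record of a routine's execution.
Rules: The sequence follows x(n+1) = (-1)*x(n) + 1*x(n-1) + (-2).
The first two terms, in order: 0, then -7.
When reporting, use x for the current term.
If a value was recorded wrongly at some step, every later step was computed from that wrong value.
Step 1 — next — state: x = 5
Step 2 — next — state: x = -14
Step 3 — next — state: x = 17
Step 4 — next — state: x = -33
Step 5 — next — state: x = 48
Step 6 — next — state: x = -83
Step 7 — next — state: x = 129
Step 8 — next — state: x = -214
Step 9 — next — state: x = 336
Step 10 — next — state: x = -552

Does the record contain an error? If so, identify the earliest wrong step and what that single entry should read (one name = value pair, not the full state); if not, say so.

step 9, x = 341

Recomputing the run from the initial state:
step 1: x = 5
step 2: x = -14
step 3: x = 17
step 4: x = -33
step 5: x = 48
step 6: x = -83
step 7: x = 129
step 8: x = -214
step 9: x = 341
step 10: x = -557
The first disagreement with the record is at step 9, where the value should be x = 341.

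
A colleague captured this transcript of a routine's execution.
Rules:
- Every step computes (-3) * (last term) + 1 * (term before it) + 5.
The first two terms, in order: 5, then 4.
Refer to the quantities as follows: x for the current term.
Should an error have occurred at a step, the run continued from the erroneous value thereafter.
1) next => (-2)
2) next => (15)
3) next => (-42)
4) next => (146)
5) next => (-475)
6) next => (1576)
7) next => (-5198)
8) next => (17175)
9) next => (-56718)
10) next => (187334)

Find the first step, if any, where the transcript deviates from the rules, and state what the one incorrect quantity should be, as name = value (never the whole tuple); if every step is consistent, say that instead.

no error

Recomputing the run from the initial state:
step 1: x = -2
step 2: x = 15
step 3: x = -42
step 4: x = 146
step 5: x = -475
step 6: x = 1576
step 7: x = -5198
step 8: x = 17175
step 9: x = -56718
step 10: x = 187334
This matches the transcript at every step.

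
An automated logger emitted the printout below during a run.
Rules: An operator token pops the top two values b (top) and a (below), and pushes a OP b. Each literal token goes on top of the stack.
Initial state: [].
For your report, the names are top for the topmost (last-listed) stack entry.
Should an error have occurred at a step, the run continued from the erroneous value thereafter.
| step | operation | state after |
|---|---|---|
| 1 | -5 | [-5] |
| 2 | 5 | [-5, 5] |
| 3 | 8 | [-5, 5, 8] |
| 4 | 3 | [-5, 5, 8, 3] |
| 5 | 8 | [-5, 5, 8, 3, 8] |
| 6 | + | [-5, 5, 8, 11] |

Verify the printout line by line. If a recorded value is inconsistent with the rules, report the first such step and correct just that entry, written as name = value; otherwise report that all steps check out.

no error

step 1: push -5: top = -5 -> same as recorded
step 2: push 5: top = 5 -> verified
step 3: push 8: top = 8 -> verified
step 4: push 3: top = 3 -> confirmed correct
step 5: push 8: top = 8 -> no discrepancy
step 6: 3 + 8 = 11 -> in agreement
Every step is consistent.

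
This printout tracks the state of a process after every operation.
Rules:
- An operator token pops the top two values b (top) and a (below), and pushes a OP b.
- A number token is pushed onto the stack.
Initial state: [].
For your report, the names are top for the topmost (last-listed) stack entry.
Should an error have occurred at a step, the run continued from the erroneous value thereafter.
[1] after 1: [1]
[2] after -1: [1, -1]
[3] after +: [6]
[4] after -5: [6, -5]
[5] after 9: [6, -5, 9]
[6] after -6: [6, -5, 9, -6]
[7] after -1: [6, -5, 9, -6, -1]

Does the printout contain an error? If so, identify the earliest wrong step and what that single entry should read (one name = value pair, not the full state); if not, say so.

step 1: push 1: top = 1 -> consistent with the printout
step 2: push -1: top = -1 -> checks out
step 3: 1 + -1 = 0 -> this is not what the printout shows
The earliest wrong entry is at step 3: it should read top = 0.

step 3, top = 0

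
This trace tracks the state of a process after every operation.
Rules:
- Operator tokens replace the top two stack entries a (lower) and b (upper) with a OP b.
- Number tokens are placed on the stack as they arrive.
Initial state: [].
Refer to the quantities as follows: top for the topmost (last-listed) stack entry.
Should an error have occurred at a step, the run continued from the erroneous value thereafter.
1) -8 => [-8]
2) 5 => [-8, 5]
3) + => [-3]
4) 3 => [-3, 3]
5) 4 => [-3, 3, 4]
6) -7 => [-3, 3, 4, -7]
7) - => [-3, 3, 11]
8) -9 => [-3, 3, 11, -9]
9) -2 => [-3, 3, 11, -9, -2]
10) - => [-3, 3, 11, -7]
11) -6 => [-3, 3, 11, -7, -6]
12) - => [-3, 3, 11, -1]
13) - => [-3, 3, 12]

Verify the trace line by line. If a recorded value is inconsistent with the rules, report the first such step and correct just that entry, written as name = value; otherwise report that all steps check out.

no error

Recomputing the run from the initial state:
step 1: [-8]
step 2: [-8, 5]
step 3: [-3]
step 4: [-3, 3]
step 5: [-3, 3, 4]
step 6: [-3, 3, 4, -7]
step 7: [-3, 3, 11]
step 8: [-3, 3, 11, -9]
step 9: [-3, 3, 11, -9, -2]
step 10: [-3, 3, 11, -7]
step 11: [-3, 3, 11, -7, -6]
step 12: [-3, 3, 11, -1]
step 13: [-3, 3, 12]
This matches the trace at every step.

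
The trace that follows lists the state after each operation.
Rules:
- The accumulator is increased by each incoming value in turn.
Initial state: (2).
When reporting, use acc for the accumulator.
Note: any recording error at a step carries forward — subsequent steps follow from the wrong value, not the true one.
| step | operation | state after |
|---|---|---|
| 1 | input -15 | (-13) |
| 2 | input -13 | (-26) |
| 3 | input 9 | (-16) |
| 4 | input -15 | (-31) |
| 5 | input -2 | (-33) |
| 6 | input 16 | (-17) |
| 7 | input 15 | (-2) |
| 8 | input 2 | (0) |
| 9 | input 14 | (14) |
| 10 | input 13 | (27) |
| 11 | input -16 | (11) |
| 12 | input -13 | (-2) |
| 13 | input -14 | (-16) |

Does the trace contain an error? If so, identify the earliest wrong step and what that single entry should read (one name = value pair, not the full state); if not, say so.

step 3, acc = -17

Recomputing the run from the initial state:
step 1: acc = -13
step 2: acc = -26
step 3: acc = -17
step 4: acc = -32
step 5: acc = -34
step 6: acc = -18
step 7: acc = -3
step 8: acc = -1
step 9: acc = 13
step 10: acc = 26
step 11: acc = 10
step 12: acc = -3
step 13: acc = -17
The first disagreement with the trace is at step 3, where the value should be acc = -17.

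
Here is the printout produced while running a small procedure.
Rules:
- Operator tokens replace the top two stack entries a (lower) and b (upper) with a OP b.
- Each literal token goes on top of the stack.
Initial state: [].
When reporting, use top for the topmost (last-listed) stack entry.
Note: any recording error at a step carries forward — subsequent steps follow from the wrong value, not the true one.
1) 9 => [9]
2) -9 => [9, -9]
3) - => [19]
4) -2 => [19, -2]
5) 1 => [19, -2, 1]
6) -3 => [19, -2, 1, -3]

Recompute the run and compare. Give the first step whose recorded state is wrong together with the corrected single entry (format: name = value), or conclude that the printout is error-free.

step 3, top = 18

step 1: push 9: top = 9 -> matches
step 2: push -9: top = -9 -> matches
step 3: 9 - -9 = 18 -> this is not what the printout shows
Step 3 is the first one off; corrected, top = 18.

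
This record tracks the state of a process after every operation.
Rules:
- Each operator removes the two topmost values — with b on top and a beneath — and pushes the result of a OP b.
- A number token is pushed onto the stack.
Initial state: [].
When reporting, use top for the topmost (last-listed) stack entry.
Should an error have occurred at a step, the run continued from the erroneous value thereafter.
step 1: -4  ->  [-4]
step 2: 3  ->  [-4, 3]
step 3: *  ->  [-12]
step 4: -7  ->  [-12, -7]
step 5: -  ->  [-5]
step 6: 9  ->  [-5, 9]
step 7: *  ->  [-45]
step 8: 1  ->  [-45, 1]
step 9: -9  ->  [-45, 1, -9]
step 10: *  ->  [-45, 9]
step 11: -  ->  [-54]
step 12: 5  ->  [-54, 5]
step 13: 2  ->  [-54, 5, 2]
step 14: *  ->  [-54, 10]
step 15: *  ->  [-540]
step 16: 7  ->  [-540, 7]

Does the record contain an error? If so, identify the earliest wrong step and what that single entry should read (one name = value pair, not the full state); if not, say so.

Step 1: push -4: top = -4 — confirmed correct.
Step 2: push 3: top = 3 — consistent with the record.
Step 3: -4 * 3 = -12 — checks out.
Step 4: push -7: top = -7 — same as recorded.
Step 5: -12 - -7 = -5 — in agreement.
Step 6: push 9: top = 9 — same as recorded.
Step 7: -5 * 9 = -45 — agrees with the record.
Step 8: push 1: top = 1 — no discrepancy.
Step 9: push -9: top = -9 — matches.
Step 10: 1 * -9 = -9 — first mismatch against the record.
The audit stops at step 10: the recorded entry is wrong and should be top = -9.

step 10, top = -9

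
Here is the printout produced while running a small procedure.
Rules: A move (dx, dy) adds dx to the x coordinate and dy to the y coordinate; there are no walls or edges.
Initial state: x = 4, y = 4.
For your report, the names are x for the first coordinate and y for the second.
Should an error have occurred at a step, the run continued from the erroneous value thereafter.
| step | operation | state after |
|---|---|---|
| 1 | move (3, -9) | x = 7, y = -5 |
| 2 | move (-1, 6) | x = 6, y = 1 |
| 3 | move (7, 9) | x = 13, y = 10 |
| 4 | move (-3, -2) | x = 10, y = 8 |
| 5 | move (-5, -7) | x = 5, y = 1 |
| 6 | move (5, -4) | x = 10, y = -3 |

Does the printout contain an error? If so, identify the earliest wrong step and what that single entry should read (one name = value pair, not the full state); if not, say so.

Recomputing the run from the initial state:
step 1: x = 7, y = -5
step 2: x = 6, y = 1
step 3: x = 13, y = 10
step 4: x = 10, y = 8
step 5: x = 5, y = 1
step 6: x = 10, y = -3
This matches the printout at every step.

no error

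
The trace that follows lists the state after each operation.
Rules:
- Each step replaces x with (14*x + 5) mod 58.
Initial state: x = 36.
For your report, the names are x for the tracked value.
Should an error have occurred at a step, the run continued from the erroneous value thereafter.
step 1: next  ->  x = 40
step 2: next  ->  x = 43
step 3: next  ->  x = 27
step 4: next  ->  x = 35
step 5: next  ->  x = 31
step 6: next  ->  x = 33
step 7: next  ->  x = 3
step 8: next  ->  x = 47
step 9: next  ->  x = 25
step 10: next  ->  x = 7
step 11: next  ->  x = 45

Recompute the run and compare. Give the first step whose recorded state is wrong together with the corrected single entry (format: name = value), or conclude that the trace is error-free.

step 1, x = 45

Recomputing the run from the initial state:
step 1: x = 45
step 2: x = 55
step 3: x = 21
step 4: x = 9
step 5: x = 15
step 6: x = 41
step 7: x = 57
step 8: x = 49
step 9: x = 53
step 10: x = 51
step 11: x = 23
The first disagreement with the trace is at step 1, where the value should be x = 45.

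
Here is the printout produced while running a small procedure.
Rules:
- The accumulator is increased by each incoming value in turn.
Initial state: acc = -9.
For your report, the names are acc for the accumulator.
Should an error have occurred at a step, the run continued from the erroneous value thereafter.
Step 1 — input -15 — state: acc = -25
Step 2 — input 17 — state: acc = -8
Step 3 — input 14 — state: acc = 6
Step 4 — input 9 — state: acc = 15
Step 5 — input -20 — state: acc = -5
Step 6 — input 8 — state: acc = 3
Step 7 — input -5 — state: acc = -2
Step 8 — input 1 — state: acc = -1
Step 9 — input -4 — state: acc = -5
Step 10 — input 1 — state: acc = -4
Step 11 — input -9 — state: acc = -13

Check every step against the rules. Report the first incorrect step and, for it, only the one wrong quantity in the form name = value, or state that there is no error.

step 1, acc = -24

step 1: acc = -9 + -15 = -24 -> the entry is off here
The audit stops at step 1: the recorded entry is wrong and should be acc = -24.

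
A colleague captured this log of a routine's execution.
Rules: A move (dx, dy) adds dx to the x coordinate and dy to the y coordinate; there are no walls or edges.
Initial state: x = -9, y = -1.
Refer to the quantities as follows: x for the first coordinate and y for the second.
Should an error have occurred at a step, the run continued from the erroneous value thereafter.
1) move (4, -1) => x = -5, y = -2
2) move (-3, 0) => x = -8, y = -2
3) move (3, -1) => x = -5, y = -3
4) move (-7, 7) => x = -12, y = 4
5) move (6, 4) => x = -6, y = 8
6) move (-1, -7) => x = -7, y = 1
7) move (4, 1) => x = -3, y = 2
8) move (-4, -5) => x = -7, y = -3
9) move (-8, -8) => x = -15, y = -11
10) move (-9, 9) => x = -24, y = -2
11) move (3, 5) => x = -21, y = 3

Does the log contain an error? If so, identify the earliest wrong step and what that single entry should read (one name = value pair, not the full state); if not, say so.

step 1: x = -9 + (4) = -5, y = -1 + (-1) = -2 -> verified
step 2: x = -5 + (-3) = -8, y = -2 + (0) = -2 -> in agreement
step 3: x = -8 + (3) = -5, y = -2 + (-1) = -3 -> same as recorded
step 4: x = -5 + (-7) = -12, y = -3 + (7) = 4 -> matches
step 5: x = -12 + (6) = -6, y = 4 + (4) = 8 -> matches
step 6: x = -6 + (-1) = -7, y = 8 + (-7) = 1 -> checks out
step 7: x = -7 + (4) = -3, y = 1 + (1) = 2 -> consistent with the log
step 8: x = -3 + (-4) = -7, y = 2 + (-5) = -3 -> checks out
step 9: x = -7 + (-8) = -15, y = -3 + (-8) = -11 -> checks out
step 10: x = -15 + (-9) = -24, y = -11 + (9) = -2 -> confirmed correct
step 11: x = -24 + (3) = -21, y = -2 + (5) = 3 -> consistent with the log
All steps check out; nothing to correct.

no error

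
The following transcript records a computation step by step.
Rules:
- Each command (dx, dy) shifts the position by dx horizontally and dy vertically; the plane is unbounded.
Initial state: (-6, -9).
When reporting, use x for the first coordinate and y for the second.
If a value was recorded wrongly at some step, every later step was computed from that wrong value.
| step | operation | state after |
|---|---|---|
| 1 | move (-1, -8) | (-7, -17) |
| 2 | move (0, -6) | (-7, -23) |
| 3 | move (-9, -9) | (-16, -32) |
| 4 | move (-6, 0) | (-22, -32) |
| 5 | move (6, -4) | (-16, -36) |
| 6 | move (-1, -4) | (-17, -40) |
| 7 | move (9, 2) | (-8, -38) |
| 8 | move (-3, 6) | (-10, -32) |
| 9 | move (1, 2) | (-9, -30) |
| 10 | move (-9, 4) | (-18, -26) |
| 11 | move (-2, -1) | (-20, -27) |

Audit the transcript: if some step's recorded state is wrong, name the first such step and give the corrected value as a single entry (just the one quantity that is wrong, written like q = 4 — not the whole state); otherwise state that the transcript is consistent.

step 8, x = -11

step 1: x = -6 + (-1) = -7, y = -9 + (-8) = -17 -> exactly as logged
step 2: x = -7 + (0) = -7, y = -17 + (-6) = -23 -> matches
step 3: x = -7 + (-9) = -16, y = -23 + (-9) = -32 -> confirmed correct
step 4: x = -16 + (-6) = -22, y = -32 + (0) = -32 -> agrees with the transcript
step 5: x = -22 + (6) = -16, y = -32 + (-4) = -36 -> agrees with the transcript
step 6: x = -16 + (-1) = -17, y = -36 + (-4) = -40 -> checks out
step 7: x = -17 + (9) = -8, y = -40 + (2) = -38 -> exactly as logged
step 8: x = -8 + (-3) = -11, y = -38 + (6) = -32 -> the transcript has a different value
Conclusion: step 8 carries the first error; the entry should be x = -11.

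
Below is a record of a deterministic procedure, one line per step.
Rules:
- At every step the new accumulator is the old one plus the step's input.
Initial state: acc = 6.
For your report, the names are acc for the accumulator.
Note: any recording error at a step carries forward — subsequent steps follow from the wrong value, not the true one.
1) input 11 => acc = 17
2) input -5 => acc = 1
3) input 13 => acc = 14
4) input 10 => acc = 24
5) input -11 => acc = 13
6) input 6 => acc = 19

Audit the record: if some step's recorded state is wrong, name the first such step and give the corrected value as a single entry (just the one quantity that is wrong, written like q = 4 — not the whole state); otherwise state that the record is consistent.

step 2, acc = 12

step 1: acc = 6 + 11 = 17 -> same as recorded
step 2: acc = 17 + -5 = 12 -> first mismatch against the record
First deviation found at step 2; the corrected entry is acc = 12.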